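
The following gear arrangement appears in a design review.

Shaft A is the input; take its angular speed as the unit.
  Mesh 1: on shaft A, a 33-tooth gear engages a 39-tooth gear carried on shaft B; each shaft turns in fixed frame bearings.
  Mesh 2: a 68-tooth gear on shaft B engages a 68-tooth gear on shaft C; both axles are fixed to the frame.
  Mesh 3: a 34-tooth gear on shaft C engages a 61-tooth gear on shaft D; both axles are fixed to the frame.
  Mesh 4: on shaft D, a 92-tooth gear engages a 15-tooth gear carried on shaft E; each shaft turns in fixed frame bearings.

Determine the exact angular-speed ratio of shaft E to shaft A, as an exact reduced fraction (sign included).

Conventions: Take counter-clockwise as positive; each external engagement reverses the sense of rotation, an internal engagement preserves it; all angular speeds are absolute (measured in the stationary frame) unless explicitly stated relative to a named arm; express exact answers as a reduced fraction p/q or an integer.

class = fixed-axis compound train [4 meshes; 4 ratios multiply, 4 sense flips]
mesh 1 [33T→39T]: running ratio 11/13, sense −
mesh 2 [68T→68T]: running ratio 11/13, sense +
mesh 3 [34T→61T]: running ratio 374/793, sense −
mesh 4 [92T→15T]: running ratio 34408/11895, sense +
ω_out/ω_in = 34408/11895

34408/11895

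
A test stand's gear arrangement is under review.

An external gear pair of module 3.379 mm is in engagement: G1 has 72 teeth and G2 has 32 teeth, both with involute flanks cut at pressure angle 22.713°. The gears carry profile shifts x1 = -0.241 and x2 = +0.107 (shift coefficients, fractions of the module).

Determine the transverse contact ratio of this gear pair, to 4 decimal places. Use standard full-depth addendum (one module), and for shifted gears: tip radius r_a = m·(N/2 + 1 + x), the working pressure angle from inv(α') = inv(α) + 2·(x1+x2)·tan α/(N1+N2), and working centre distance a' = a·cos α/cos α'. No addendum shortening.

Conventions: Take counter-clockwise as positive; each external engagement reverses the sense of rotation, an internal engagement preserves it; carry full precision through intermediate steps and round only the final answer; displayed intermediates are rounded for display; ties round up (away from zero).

recognized (one external pair, fixed centres): single-mesh tooth geometry, m = 3.379, N1 = 72, N2 = 32
base radii: r_b1 = 112.210569, r_b2 = 49.871364
tip radii: r_a1 = 124.208661, r_a2 = 57.804553
inv(α') = inv(22.713°) + 2·(-0.241+0.107)·tan α/(72+32) = 0.02108041  ⇒  α' = 22.35400°
a' = a·cos α / cos α' = 175.7080·cos 22.713°/cos 22.35400° = 175.251808
action lengths: √(r_a1²−r_b1²) = 53.259549, √(r_a2²−r_b2²) = 29.226929
base pitch p_b = π·m·cos α = 9.792219
CR = (53.259549 + 29.226929 − 175.251808·sin 22.35400°)/9.792219 = 1.616929
contact ratio ≈ 1.6169

1.6169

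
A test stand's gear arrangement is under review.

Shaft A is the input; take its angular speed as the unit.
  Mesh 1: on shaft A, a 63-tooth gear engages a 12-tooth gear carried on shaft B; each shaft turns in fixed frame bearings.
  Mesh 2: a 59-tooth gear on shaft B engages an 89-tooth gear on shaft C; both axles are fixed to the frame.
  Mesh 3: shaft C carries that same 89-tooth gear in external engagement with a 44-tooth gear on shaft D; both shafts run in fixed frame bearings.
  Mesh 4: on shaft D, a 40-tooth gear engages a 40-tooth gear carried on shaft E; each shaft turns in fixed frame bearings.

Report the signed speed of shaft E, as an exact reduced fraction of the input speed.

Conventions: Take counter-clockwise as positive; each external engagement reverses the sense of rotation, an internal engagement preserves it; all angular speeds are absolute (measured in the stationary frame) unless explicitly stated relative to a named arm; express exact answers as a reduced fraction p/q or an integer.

1239/176

4-mesh fixed-axis compound train (all bearings frame-fixed)
mesh 1 [63T→12T]: |ω|/ω_in = 1×63/12 = 21/4, sense flips to −
mesh 2 [59T→89T]: |ω|/ω_in = (21/4)×59/89 = 1239/356, sense flips to +
mesh 3 [89T→44T]: |ω|/ω_in = (1239/356)×89/44 = 1239/176, sense flips to −
mesh 4 [40T→40T]: |ω|/ω_in = (1239/176)×40/40 = 1239/176, sense flips to +
signed output speed (× input speed) = 1239/176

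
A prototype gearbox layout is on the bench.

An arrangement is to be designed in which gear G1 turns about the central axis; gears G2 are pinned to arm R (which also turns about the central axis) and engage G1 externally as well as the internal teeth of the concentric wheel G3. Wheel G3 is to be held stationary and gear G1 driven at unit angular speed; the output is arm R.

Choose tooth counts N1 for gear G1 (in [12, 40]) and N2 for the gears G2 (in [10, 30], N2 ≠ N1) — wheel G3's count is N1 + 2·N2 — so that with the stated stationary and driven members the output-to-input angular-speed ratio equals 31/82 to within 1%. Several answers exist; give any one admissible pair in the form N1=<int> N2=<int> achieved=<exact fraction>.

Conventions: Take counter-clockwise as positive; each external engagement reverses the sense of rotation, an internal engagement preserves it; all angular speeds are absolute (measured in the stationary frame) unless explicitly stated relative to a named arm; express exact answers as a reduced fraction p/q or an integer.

N1=31 N2=10 achieved=31/82

topology: planetary set — design target 31/82, arm = carrier (Willis)
Willis with ω_ring = 0: ω_arm/ω_sun = N1/(N1+N3); set equal to 31/82  ⇒  N3/N1 = 1/(31/82) − 1 = 51/31
N3 = N1 + 2·N2  ⇒  N2/N1 = (N3/N1 − 1)/2 = (51/31 − 1)/2 = 10/31
smallest multiple with N1 ≥ 12 and N2 ≥ 10: k = 1  ⇒  N1 = 1·31 = 31, N2 = 1·10 = 10 (N1 ≤ 40, N2 ≤ 30, N2 ≠ N1 ✓), N3 = 31 + 2·10 = 51
check: N1/(N1+N3) with N1 = 31, N3 = 51 gives 31/82; |achieved − target| = 0 ≤ 31/8200 ✓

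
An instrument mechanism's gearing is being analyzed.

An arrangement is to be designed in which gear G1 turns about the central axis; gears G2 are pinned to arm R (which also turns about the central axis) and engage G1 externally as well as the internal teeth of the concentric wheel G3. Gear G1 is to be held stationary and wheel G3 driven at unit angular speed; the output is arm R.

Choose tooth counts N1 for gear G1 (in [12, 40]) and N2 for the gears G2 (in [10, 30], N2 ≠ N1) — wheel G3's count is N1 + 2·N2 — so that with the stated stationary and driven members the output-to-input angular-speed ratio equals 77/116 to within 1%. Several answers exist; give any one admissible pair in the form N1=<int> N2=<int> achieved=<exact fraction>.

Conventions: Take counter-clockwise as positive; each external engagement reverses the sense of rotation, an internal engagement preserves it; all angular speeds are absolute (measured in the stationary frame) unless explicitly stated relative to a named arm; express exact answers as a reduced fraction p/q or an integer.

topology: planetary set — design target 77/116, arm = carrier (Willis)
Willis with ω_sun = 0: ω_arm/ω_ring = N3/(N1+N3); set equal to 77/116  ⇒  N3/N1 = (77/116)/(1 − 77/116) = 77/39
N3 = N1 + 2·N2  ⇒  N2/N1 = (N3/N1 − 1)/2 = (77/39 − 1)/2 = 19/39
smallest multiple with N1 ≥ 12 and N2 ≥ 10: k = 1  ⇒  N1 = 1·39 = 39, N2 = 1·19 = 19 (N1 ≤ 40, N2 ≤ 30, N2 ≠ N1 ✓), N3 = 39 + 2·19 = 77
check: N3/(N1+N3) with N1 = 39, N3 = 77 gives 77/116; |achieved − target| = 0 ≤ 77/11600 ✓

N1=39 N2=19 achieved=77/116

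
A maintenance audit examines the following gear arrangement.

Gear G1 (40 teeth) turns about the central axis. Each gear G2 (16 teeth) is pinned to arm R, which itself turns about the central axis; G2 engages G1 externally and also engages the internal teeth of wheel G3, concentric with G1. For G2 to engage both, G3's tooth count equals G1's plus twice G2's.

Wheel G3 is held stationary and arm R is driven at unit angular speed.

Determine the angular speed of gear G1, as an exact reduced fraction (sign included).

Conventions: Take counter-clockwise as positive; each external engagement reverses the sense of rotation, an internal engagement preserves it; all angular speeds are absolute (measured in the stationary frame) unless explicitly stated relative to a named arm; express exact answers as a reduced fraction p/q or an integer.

14/5

class = planetary set [G3 = 40+2·16 = 72; Willis about the carrier]
ring teeth: 40 + 2·16 = 72
40(ω_sun−ω_arm) = −72(ω_ring−ω_arm),  ω_ring = 0, ω_arm = 1
ω_sun = 1 − (72/40)(0−1) = 14/5
exact speed ratio = 14/5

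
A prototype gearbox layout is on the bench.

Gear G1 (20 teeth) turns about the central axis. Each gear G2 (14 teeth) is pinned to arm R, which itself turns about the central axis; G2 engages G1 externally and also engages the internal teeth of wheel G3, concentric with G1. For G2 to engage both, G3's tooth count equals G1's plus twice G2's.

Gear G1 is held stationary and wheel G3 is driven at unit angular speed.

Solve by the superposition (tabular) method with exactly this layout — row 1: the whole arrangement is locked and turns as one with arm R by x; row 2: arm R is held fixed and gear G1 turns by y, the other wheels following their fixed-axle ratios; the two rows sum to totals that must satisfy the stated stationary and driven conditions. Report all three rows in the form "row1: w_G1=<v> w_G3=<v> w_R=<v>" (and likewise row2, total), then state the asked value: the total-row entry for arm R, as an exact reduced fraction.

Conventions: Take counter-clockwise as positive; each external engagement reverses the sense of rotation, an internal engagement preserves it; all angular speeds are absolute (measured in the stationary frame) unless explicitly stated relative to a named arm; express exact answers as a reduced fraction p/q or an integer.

planetary set (20T centre, 14T on arm, 48T internal) — Willis relation
row 1 — lock + rotate with arm: ω_sun = ω_ring = ω_arm = x
row 2: sun turns y, ring = −(20/48)·y, arm 0
boundary: total ω_sun = x + y = 0 and total ω_ring = x − (20/48)·y = 1  ⇒  y = -12/17, x = 12/17
row 2 ring = −(20/48)·(-12/17) = 5/17
totals (row 1 + row 2): sun 12/17 + (-12/17) = 0, ring 12/17 + 5/17 = 1, arm 12/17 + 0 = 12/17
asked cell (total, arm) = 12/17

row1: w_G1=12/17 w_G3=12/17 w_R=12/17
row2: w_G1=-12/17 w_G3=5/17 w_R=0
total: w_G1=0 w_G3=1 w_R=12/17
asked value: 12/17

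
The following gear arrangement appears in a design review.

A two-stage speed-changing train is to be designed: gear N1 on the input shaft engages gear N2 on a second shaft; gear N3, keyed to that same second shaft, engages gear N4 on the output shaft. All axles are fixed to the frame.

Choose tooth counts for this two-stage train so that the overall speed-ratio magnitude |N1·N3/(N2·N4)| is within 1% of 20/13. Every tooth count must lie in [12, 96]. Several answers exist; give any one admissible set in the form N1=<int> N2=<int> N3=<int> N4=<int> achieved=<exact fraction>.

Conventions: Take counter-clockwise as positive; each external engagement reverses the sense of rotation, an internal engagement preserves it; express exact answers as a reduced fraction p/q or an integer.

2-stage fixed-axis compound train for ratio 20/13
target = 20/13 in lowest terms: an exact hit needs N1·N3 = k·20 and N2·N4 = k·13 for one integer k, every count in [12, 96]; additionally prefer no 1:1 stage (N1 ≠ N2, N3 ≠ N4)
k = 1…11: no 1:1-free in-range split of k·20 and k·13 into factor pairs; take k = 12
k = 12: N1·N3 = 240 = 12·20, N2·N4 = 156 = 13·12
achieved = 12·20/(13·12) = 20/13; |achieved − target| = 0 ≤ 1/65 ✓

N1=12 N2=13 N3=20 N4=12 achieved=20/13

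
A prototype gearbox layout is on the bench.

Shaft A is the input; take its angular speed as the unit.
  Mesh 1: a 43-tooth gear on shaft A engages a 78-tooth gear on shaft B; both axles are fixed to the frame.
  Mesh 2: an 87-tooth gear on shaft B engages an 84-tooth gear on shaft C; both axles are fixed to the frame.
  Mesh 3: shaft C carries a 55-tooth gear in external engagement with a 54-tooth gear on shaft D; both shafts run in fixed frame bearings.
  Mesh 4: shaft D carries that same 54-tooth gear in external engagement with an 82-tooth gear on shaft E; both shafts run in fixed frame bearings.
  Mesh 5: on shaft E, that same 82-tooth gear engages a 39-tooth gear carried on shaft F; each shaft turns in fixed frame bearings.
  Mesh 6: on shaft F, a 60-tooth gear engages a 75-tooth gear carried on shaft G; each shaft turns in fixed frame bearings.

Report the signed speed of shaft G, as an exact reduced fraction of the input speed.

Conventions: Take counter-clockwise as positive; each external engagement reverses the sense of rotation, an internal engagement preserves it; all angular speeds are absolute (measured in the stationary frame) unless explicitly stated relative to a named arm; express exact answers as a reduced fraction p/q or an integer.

6-mesh fixed-axis compound train (all bearings frame-fixed)
mesh 1 [43T→78T]: |ω|/ω_in = 1×43/78 = 43/78, sense flips to −
mesh 2 [87T→84T]: |ω|/ω_in = (43/78)×87/84 = 1247/2184, sense flips to +
mesh 3 [55T→54T]: |ω|/ω_in = (1247/2184)×55/54 = 68585/117936, sense flips to −
mesh 4 [54T→82T]: |ω|/ω_in = (68585/117936)×54/82 = 68585/179088, sense flips to +
mesh 5 [82T→39T]: |ω|/ω_in = (68585/179088)×82/39 = 68585/85176, sense flips to −
mesh 6 [60T→75T]: |ω|/ω_in = (68585/85176)×60/75 = 13717/21294, sense flips to +
signed output speed (× input speed) = 13717/21294

13717/21294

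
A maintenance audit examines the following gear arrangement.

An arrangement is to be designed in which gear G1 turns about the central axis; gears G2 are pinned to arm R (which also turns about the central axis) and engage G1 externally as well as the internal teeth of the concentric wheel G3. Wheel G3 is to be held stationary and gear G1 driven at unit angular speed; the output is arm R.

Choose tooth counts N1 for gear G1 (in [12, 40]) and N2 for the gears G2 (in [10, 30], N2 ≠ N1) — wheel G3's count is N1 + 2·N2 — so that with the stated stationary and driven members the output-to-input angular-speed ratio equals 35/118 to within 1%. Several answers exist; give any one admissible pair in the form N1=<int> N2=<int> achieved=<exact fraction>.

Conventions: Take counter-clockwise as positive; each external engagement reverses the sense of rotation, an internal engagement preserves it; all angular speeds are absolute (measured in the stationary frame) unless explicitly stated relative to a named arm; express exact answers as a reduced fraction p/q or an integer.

N1=35 N2=24 achieved=35/118

design class (target 35/118): planetary set
Willis with ω_ring = 0: ω_arm/ω_sun = N1/(N1+N3); set equal to 35/118  ⇒  N3/N1 = 1/(35/118) − 1 = 83/35
N3 = N1 + 2·N2  ⇒  N2/N1 = (N3/N1 − 1)/2 = (83/35 − 1)/2 = 24/35
smallest multiple with N1 ≥ 12 and N2 ≥ 10: k = 1  ⇒  N1 = 1·35 = 35, N2 = 1·24 = 24 (N1 ≤ 40, N2 ≤ 30, N2 ≠ N1 ✓), N3 = 35 + 2·24 = 83
check: N1/(N1+N3) with N1 = 35, N3 = 83 gives 35/118; |achieved − target| = 0 ≤ 7/2360 ✓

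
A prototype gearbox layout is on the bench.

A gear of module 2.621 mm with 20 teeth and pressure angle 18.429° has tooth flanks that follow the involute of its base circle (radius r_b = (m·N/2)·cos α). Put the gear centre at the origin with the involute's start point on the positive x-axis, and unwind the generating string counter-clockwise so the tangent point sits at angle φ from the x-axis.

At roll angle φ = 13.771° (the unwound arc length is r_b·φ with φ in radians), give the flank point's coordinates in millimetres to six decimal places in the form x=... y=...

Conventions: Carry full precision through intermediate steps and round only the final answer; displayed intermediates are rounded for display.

topology: single-mesh involute geometry — m = 2.621, N = 20
pitch radius r_p = m·N/2 = 2.621·20/2 = 26.210000
base radius r_b = r_p·cos α = 26.210000·cos 18.429° = 24.865850
roll angle φ = 13.771° = 0.24034929 rad
x = r_b·(cos φ + φ·sin φ) = 25.573733
y = r_b·(sin φ − φ·cos φ) = 0.114419

x=25.573733 y=0.114419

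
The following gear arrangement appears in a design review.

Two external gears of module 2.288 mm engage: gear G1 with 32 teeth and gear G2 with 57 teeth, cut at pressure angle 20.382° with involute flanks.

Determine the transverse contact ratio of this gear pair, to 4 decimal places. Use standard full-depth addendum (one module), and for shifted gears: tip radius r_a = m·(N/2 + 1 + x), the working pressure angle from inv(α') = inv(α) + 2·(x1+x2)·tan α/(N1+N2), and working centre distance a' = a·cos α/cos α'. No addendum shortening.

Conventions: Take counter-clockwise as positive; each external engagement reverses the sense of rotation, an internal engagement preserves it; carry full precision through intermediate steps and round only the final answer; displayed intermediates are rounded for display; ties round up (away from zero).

1.7032

class = single-mesh tooth geometry [involute pair 32T × 57T, m = 2.288]
base radii: r_b1 = 34.316026, r_b2 = 61.125422
tip radii: r_a1 = 38.896000, r_a2 = 67.496000
no profile shift: α' = α, a' = a
action lengths: √(r_a1²−r_b1²) = 18.311449, √(r_a2²−r_b2²) = 28.625039
base pitch p_b = π·m·cos α = 6.737936
CR = (18.311449 + 28.625039 − 101.816000·sin 20.38200°)/6.737936 = 1.703230
contact ratio ≈ 1.7032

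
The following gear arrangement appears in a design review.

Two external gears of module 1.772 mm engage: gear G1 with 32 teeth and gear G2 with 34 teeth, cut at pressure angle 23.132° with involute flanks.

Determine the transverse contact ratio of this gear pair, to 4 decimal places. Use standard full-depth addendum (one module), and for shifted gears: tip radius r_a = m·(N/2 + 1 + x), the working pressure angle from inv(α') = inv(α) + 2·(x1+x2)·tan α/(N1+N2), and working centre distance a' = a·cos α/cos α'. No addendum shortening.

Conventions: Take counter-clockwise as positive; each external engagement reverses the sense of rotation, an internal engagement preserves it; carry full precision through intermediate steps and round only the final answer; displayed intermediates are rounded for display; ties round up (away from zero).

1.5483

single-mesh involute tooth geometry (32T engaging 34T at module 1.772)
base radii: r_b1 = 26.072562, r_b2 = 27.702098
tip radii: r_a1 = 30.124000, r_a2 = 31.896000
no profile shift: α' = α, a' = a
action lengths: √(r_a1²−r_b1²) = 15.088965, √(r_a2²−r_b2²) = 15.809763
base pitch p_b = π·m·cos α = 5.119336
CR = (15.088965 + 15.809763 − 58.476000·sin 23.13200°)/5.119336 = 1.548323
contact ratio ≈ 1.5483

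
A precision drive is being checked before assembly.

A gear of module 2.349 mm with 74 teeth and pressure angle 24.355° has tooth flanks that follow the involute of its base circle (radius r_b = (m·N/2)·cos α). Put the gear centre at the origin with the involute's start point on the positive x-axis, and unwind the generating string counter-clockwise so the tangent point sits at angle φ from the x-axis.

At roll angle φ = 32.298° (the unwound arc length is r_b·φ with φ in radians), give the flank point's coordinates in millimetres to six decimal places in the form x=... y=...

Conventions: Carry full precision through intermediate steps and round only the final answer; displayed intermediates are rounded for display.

class = single-mesh tooth geometry [base-circle involute, m = 2.349, 74T]
pitch radius r_p = m·N/2 = 2.349·74/2 = 86.913000
base radius r_b = r_p·cos α = 86.913000·cos 24.355° = 79.178424
roll angle φ = 32.298° = 0.56370644 rad
x = r_b·(cos φ + φ·sin φ) = 90.776615
y = r_b·(sin φ − φ·cos φ) = 4.579109

x=90.776615 y=4.579109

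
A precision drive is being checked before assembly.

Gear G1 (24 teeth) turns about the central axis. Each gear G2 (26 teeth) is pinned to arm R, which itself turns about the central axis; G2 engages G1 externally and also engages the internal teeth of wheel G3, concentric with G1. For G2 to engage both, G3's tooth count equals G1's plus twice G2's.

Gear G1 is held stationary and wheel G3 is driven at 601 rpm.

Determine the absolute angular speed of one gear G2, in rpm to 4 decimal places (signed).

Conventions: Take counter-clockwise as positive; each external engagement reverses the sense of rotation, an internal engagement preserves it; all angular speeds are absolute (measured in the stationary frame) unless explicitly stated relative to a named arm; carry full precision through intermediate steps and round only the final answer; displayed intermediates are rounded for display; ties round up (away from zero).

+878.3846 rpm

recognized (axles ride arm R): planetary set, 24/26/76 teeth
normalise by the input: solve with ω_ring = 1, then scale by 601 rpm
ring teeth: 24 + 2·26 = 76
24(ω_sun−ω_arm) = −76(ω_ring−ω_arm),  ω_sun = 0, ω_ring = 1
24(0−ω_arm) = −76(1−ω_arm)  ⇒  100·ω_arm = 76  ⇒  ω_arm = 19/25
sun–planet mesh: 24·(0−19/25) = −26·(ω_p−ω_arm)  ⇒  ω_p−ω_arm = 228/325
ω_p = 19/25 + 228/325 = 19/13
scale: ω_p = 19/13 × 601 rpm = +878.3846 rpm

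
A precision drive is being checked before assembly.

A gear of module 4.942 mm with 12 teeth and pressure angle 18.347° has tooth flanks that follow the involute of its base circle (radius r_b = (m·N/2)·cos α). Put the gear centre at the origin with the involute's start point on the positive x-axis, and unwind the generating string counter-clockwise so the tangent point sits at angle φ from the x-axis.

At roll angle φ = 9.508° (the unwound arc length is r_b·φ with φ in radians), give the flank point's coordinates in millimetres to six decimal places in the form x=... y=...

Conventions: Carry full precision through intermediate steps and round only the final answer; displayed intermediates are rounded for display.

recognized (one wheel, involute flank): single-mesh tooth geometry, m = 4.942, N = 12
pitch radius r_p = m·N/2 = 4.942·12/2 = 29.652000
base radius r_b = r_p·cos α = 29.652000·cos 18.347° = 28.144717
roll angle φ = 9.508° = 0.16594591 rad
x = r_b·(cos φ + φ·sin φ) = 28.529579
y = r_b·(sin φ − φ·cos φ) = 0.042754

x=28.529579 y=0.042754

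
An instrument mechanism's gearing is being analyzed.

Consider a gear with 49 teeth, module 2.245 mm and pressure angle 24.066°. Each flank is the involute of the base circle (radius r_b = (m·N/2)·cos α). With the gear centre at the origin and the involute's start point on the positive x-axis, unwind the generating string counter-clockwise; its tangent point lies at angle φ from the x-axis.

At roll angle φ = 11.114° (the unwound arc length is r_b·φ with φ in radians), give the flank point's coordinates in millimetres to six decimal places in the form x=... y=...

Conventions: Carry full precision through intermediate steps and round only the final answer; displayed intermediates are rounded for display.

single-mesh involute tooth geometry (49T wheel at module 2.245)
pitch radius r_p = m·N/2 = 2.245·49/2 = 55.002500
base radius r_b = r_p·cos α = 55.002500·cos 24.066° = 50.221481
roll angle φ = 11.114° = 0.19397589 rad
x = r_b·(cos φ + φ·sin φ) = 51.157444
y = r_b·(sin φ − φ·cos φ) = 0.121724

x=51.157444 y=0.121724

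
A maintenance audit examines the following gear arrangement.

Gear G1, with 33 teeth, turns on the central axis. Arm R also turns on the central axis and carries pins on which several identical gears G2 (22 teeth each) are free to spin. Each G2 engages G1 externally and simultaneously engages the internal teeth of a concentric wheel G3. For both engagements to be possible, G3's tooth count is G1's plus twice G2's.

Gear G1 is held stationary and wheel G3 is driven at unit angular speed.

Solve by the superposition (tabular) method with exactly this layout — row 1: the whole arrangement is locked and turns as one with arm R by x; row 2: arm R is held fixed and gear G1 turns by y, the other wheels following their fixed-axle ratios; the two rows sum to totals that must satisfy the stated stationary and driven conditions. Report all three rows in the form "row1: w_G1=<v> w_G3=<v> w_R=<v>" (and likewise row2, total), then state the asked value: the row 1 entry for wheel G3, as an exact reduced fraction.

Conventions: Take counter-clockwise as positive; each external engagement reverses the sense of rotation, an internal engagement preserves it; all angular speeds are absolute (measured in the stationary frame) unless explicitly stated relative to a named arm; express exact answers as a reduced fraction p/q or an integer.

topology: planetary set — G1 33T / G2 22T / G3 77T, arm = carrier (Willis)
row 1 — lock + rotate with arm: ω_sun = ω_ring = ω_arm = x
row 2: sun turns y, ring = −(33/77)·y, arm 0
boundary: total ω_sun = x + y = 0 and total ω_ring = x − (33/77)·y = 1  ⇒  y = -7/10, x = 7/10
row 2 ring = −(33/77)·(-7/10) = 3/10
totals (row 1 + row 2): sun 7/10 + (-7/10) = 0, ring 7/10 + 3/10 = 1, arm 7/10 + 0 = 7/10
asked cell (row1, ring) = 7/10

row1: w_G1=7/10 w_G3=7/10 w_R=7/10
row2: w_G1=-7/10 w_G3=3/10 w_R=0
total: w_G1=0 w_G3=1 w_R=7/10
asked value: 7/10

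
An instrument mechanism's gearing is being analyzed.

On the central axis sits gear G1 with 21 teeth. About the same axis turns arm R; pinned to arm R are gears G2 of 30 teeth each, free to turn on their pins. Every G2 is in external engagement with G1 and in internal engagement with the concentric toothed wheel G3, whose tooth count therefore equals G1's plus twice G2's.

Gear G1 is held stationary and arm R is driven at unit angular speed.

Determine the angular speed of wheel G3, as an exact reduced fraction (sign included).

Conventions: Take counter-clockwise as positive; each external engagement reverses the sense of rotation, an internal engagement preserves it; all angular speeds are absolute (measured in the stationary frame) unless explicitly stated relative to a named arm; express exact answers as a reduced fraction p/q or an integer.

34/27

topology: planetary set — G1 21T / G2 30T / G3 81T, arm = carrier (Willis)
ring teeth: 21 + 2·30 = 81
21(ω_sun−ω_arm) = −81(ω_ring−ω_arm),  ω_sun = 0, ω_arm = 1
ω_ring = 1 − (21/81)(0−1) = 34/27
exact speed ratio = 34/27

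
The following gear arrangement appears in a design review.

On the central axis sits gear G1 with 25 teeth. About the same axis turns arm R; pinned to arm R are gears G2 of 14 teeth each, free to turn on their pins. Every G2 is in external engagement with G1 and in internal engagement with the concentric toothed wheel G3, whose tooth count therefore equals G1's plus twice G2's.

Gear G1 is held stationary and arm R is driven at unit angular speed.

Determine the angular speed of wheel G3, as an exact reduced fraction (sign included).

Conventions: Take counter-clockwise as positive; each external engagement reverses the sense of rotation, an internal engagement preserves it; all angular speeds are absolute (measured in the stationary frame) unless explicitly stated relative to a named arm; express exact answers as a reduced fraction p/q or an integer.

planetary set (25T centre, 14T on arm, 53T internal) — Willis relation
ring teeth: 25 + 2·14 = 53
25(ω_sun−ω_arm) = −53(ω_ring−ω_arm),  ω_sun = 0, ω_arm = 1
ω_ring = 1 − (25/53)(0−1) = 78/53
exact speed ratio = 78/53

78/53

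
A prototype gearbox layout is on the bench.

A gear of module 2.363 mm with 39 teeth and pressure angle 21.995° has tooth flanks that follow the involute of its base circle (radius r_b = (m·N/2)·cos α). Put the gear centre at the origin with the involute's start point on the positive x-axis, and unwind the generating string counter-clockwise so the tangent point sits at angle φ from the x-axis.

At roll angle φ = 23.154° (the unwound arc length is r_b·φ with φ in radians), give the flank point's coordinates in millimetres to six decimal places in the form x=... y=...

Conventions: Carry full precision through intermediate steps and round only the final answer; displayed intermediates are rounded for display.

recognized (one wheel, involute flank): single-mesh tooth geometry, m = 2.363, N = 39
pitch radius r_p = m·N/2 = 2.363·39/2 = 46.078500
base radius r_b = r_p·cos α = 46.078500·cos 21.995° = 42.724747
roll angle φ = 23.154° = 0.40411354 rad
x = r_b·(cos φ + φ·sin φ) = 46.072245
y = r_b·(sin φ − φ·cos φ) = 0.924612

x=46.072245 y=0.924612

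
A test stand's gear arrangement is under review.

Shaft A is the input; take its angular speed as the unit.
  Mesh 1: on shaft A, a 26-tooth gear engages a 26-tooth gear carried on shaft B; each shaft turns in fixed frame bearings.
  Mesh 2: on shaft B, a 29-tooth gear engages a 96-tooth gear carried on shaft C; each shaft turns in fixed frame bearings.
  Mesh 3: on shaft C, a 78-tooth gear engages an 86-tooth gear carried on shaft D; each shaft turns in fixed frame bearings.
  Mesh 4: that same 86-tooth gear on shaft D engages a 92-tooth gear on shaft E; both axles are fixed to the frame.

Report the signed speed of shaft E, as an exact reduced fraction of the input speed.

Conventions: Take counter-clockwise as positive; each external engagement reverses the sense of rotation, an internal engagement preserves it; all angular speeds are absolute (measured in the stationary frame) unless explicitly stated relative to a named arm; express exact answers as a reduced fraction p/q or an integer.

377/1472

4-mesh fixed-axis compound train (all bearings frame-fixed)
mesh 1 [26T→26T]: |ω|/ω_in = 1×26/26 = 1, sense flips to −
mesh 2 [29T→96T]: |ω|/ω_in = 1×29/96 = 29/96, sense flips to +
mesh 3 [78T→86T]: |ω|/ω_in = (29/96)×78/86 = 377/1376, sense flips to −
mesh 4 [86T→92T]: |ω|/ω_in = (377/1376)×86/92 = 377/1472, sense flips to +
signed output speed (× input speed) = 377/1472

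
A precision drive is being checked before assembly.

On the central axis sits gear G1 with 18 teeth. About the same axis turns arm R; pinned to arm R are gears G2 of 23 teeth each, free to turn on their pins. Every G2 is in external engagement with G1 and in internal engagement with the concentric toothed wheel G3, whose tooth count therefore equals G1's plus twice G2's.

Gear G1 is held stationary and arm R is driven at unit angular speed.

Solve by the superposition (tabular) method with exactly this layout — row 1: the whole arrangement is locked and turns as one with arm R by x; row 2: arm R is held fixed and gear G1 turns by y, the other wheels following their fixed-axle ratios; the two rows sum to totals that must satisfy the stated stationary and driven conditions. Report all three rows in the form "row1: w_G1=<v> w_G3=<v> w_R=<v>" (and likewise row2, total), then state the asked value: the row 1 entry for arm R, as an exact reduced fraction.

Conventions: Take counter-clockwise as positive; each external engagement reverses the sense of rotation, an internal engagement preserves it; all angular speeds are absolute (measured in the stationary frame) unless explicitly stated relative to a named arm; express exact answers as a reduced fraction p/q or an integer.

row1: w_G1=1 w_G3=1 w_R=1
row2: w_G1=-1 w_G3=9/32 w_R=0
total: w_G1=0 w_G3=41/32 w_R=1
asked value: 1

planetary set (18T centre, 23T on arm, 64T internal) — Willis relation
row 1 (train locked, turned with arm): all members turn x
row 2 (arm held, sun turns y): ω_ring = −(18/64)·y, ω_arm = 0
boundary: total ω_sun = x + y = 0 and total ω_arm = x = 1  ⇒  y = -1, x = 1
row 2 ring = −(18/64)·(-1) = 9/32
totals (row 1 + row 2): sun 1 + (-1) = 0, ring 1 + 9/32 = 41/32, arm 1 + 0 = 1
asked cell (row1, arm) = 1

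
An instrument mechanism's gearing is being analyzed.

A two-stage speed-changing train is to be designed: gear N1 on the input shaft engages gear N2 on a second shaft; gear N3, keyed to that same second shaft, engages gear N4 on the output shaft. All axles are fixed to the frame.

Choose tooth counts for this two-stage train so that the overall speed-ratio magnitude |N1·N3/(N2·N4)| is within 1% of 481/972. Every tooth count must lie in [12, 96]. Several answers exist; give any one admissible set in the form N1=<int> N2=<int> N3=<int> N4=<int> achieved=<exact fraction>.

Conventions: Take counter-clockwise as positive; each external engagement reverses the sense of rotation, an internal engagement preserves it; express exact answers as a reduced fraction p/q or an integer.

2-stage fixed-axis compound train for ratio 481/972
target = 481/972 in lowest terms: an exact hit needs N1·N3 = k·481 and N2·N4 = k·972 for one integer k, every count in [12, 96]; additionally prefer no 1:1 stage (N1 ≠ N2, N3 ≠ N4)
k = 1: N1·N3 = 481 = 13·37, N2·N4 = 972 = 12·81
achieved = 13·37/(12·81) = 481/972; |achieved − target| = 0 ≤ 481/97200 ✓

N1=13 N2=12 N3=37 N4=81 achieved=481/972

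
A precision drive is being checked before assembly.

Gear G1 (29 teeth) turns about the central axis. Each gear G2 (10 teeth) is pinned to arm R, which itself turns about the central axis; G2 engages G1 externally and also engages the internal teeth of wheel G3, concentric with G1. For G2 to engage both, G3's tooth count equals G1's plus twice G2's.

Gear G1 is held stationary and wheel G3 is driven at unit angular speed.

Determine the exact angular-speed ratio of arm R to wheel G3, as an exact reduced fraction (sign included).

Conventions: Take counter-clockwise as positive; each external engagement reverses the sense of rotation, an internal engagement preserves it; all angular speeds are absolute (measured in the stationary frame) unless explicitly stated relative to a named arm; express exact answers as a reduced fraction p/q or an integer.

49/78

topology: planetary set — G1 29T / G2 10T / G3 49T, arm = carrier (Willis)
ring teeth: 29 + 2·10 = 49
29(ω_sun−ω_arm) = −49(ω_ring−ω_arm),  ω_sun = 0, ω_ring = 1
29(0−ω_arm) = −49(1−ω_arm)  ⇒  78·ω_arm = 49  ⇒  ω_arm = 49/78
ω_out/ω_in = 49/78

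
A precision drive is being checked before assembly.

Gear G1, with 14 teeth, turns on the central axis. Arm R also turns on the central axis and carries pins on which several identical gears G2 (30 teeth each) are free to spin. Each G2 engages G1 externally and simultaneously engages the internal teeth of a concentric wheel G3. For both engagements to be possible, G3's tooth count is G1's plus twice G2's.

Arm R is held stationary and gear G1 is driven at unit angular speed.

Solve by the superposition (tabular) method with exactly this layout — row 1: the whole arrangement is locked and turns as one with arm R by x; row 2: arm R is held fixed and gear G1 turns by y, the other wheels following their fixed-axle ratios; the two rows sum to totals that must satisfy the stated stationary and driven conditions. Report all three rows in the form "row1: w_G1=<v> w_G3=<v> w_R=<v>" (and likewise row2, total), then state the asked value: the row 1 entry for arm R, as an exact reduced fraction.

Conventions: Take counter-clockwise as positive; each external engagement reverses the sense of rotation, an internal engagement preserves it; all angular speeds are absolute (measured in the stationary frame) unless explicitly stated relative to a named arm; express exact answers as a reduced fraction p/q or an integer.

recognized (axles ride arm R): planetary set, 14/30/74 teeth
row 1: whole set turns with the arm by x
superposition row 2 [arm held]: sun y, ring −(14/74)·y, arm 0
boundary: total ω_arm = x = 0 and total ω_sun = x + y = 1  ⇒  y = 1, x = 0
row 2 ring = −(14/74)·1 = -7/37
totals (row 1 + row 2): sun 0 + 1 = 1, ring 0 + (-7/37) = -7/37, arm 0 + 0 = 0
asked cell (row1, arm) = 0

row1: w_G1=0 w_G3=0 w_R=0
row2: w_G1=1 w_G3=-7/37 w_R=0
total: w_G1=1 w_G3=-7/37 w_R=0
asked value: 0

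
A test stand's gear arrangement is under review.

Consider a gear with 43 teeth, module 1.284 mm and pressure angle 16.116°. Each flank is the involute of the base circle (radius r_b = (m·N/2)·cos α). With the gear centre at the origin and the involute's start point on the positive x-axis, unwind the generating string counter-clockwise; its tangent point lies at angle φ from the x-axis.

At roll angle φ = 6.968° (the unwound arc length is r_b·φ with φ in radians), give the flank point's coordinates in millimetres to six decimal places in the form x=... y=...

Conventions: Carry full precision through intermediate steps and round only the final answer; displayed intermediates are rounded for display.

x=26.716531 y=0.015878

topology: single-mesh involute geometry — m = 1.284, N = 43
pitch radius r_p = m·N/2 = 1.284·43/2 = 27.606000
base radius r_b = r_p·cos α = 27.606000·cos 16.116° = 26.521130
roll angle φ = 6.968° = 0.12161454 rad
x = r_b·(cos φ + φ·sin φ) = 26.716531
y = r_b·(sin φ − φ·cos φ) = 0.015878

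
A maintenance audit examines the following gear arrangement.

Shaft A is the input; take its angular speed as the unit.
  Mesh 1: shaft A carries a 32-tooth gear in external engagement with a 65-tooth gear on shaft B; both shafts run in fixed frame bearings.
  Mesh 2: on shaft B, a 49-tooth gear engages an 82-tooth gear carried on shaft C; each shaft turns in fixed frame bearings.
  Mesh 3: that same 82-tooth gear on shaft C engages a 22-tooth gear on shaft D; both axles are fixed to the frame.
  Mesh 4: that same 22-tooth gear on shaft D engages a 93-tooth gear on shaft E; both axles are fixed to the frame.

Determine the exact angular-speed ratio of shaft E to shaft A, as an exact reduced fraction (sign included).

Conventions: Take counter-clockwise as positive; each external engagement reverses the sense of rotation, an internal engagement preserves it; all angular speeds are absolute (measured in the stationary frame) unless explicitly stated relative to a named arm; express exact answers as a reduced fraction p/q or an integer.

1568/6045

class = fixed-axis compound train [4 meshes; 4 ratios multiply, 4 sense flips]
mesh 1 [32T→65T]: running ratio 32/65, sense −
mesh 2 [49T→82T]: running ratio 784/2665, sense +
mesh 3 [82T→22T]: running ratio 784/715, sense −
mesh 4 [22T→93T]: running ratio 1568/6045, sense +
ω_out/ω_in = 1568/6045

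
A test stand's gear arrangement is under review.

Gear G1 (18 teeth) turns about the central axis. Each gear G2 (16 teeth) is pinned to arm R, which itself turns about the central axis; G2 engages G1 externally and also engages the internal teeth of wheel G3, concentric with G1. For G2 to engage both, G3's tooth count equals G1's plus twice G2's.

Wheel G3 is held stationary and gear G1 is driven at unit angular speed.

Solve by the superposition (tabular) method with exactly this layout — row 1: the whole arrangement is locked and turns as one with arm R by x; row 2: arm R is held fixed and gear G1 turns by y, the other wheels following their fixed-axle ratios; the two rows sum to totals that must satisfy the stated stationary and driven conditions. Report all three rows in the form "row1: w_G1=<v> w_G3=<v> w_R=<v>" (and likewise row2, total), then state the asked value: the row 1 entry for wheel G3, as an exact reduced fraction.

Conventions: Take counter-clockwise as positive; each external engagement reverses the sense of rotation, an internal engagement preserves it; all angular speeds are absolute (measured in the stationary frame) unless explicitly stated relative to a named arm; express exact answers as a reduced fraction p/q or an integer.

row1: w_G1=9/34 w_G3=9/34 w_R=9/34
row2: w_G1=25/34 w_G3=-9/34 w_R=0
total: w_G1=1 w_G3=0 w_R=9/34
asked value: 9/34

topology: planetary set — G1 18T / G2 16T / G3 50T, arm = carrier (Willis)
superposition row 1 [locked train]: every member turns x
row 2 (arm held, sun turns y): ω_ring = −(18/50)·y, ω_arm = 0
boundary: total ω_ring = x − (18/50)·y = 0 and total ω_sun = x + y = 1  ⇒  y = 25/34, x = 9/34
row 2 ring = −(18/50)·25/34 = -9/34
totals (row 1 + row 2): sun 9/34 + 25/34 = 1, ring 9/34 + (-9/34) = 0, arm 9/34 + 0 = 9/34
asked cell (row1, ring) = 9/34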